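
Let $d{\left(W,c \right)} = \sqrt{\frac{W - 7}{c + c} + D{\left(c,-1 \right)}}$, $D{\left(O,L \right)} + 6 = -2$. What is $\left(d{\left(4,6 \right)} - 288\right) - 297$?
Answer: $-585 + \frac{i \sqrt{33}}{2} \approx -585.0 + 2.8723 i$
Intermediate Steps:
$D{\left(O,L \right)} = -8$ ($D{\left(O,L \right)} = -6 - 2 = -8$)
$d{\left(W,c \right)} = \sqrt{-8 + \frac{-7 + W}{2 c}}$ ($d{\left(W,c \right)} = \sqrt{\frac{W - 7}{c + c} - 8} = \sqrt{\frac{-7 + W}{2 c} - 8} = \sqrt{-8 + \frac{-7 + W}{2 c}}$)
$\left(d{\left(4,6 \right)} - 288\right) - 297 = \left(\frac{\sqrt{2} \sqrt{\frac{-7 + 4 - 96}{6}}}{2} - 288\right) - 297 = \left(\frac{\sqrt{2} \sqrt{\frac{1}{6} \left(-99\right)}}{2} - 288\right) - 297 = \left(\frac{\sqrt{2} \sqrt{- \frac{33}{2}}}{2} - 288\right) - 297 = \left(\frac{\sqrt{2} \frac{i \sqrt{66}}{2}}{2} - 288\right) - 297 = \left(\frac{i \sqrt{33}}{2} - 288\right) - 297 = \left(-288 + \frac{i \sqrt{33}}{2}\right) - 297 = -585 + \frac{i \sqrt{33}}{2}$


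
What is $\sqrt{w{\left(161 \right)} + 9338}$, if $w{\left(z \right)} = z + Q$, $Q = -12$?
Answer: $\sqrt{9487} \approx 97.401$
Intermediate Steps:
$w{\left(z \right)} = -12 + z$ ($w{\left(z \right)} = z - 12 = -12 + z$)
$\sqrt{w{\left(161 \right)} + 9338} = \sqrt{\left(-12 + 161\right) + 9338} = \sqrt{149 + 9338} = \sqrt{9487}$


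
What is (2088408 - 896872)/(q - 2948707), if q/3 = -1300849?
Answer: -595768/3425627 ≈ -0.17391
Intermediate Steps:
q = -3902547 (q = 3*(-1300849) = -3902547)
(2088408 - 896872)/(q - 2948707) = (2088408 - 896872)/(-3902547 - 2948707) = 1191536/(-6851254) = 1191536*(-1/6851254) = -595768/3425627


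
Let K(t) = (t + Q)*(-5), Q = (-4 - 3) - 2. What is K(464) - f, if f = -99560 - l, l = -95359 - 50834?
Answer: -48908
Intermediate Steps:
l = -146193
Q = -9 (Q = -7 - 2 = -9)
K(t) = 45 - 5*t (K(t) = (t - 9)*(-5) = (-9 + t)*(-5) = 45 - 5*t)
f = 46633 (f = -99560 - 1*(-146193) = -99560 + 146193 = 46633)
K(464) - f = (45 - 5*464) - 1*46633 = (45 - 2320) - 46633 = -2275 - 46633 = -48908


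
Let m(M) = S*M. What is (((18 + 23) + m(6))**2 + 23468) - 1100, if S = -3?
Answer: 22897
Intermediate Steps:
m(M) = -3*M
(((18 + 23) + m(6))**2 + 23468) - 1100 = (((18 + 23) - 3*6)**2 + 23468) - 1100 = ((41 - 18)**2 + 23468) - 1100 = (23**2 + 23468) - 1100 = (529 + 23468) - 1100 = 23997 - 1100 = 22897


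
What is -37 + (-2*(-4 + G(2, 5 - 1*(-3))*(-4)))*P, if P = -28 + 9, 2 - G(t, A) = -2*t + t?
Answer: -797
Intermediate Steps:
G(t, A) = 2 + t (G(t, A) = 2 - (-2*t + t) = 2 - (-1)*t = 2 + t)
P = -19
-37 + (-2*(-4 + G(2, 5 - 1*(-3))*(-4)))*P = -37 - 2*(-4 + (2 + 2)*(-4))*(-19) = -37 - 2*(-4 + 4*(-4))*(-19) = -37 - 2*(-4 - 16)*(-19) = -37 - 2*(-20)*(-19) = -37 + 40*(-19) = -37 - 760 = -797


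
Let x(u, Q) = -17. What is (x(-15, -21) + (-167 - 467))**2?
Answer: 423801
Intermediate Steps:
(x(-15, -21) + (-167 - 467))**2 = (-17 + (-167 - 467))**2 = (-17 - 634)**2 = (-651)**2 = 423801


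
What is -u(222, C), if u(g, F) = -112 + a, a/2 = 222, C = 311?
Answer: -332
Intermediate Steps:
a = 444 (a = 2*222 = 444)
u(g, F) = 332 (u(g, F) = -112 + 444 = 332)
-u(222, C) = -1*332 = -332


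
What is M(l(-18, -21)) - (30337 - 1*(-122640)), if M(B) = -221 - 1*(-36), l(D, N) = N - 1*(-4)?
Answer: -153162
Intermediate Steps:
l(D, N) = 4 + N (l(D, N) = N + 4 = 4 + N)
M(B) = -185 (M(B) = -221 + 36 = -185)
M(l(-18, -21)) - (30337 - 1*(-122640)) = -185 - (30337 - 1*(-122640)) = -185 - (30337 + 122640) = -185 - 1*152977 = -185 - 152977 = -153162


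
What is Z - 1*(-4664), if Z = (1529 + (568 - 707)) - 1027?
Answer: 5027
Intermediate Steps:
Z = 363 (Z = (1529 - 139) - 1027 = 1390 - 1027 = 363)
Z - 1*(-4664) = 363 - 1*(-4664) = 363 + 4664 = 5027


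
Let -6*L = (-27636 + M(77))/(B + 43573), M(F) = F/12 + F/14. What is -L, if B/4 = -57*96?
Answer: -331489/1561320 ≈ -0.21231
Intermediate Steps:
B = -21888 (B = 4*(-57*96) = 4*(-5472) = -21888)
M(F) = 13*F/84 (M(F) = F*(1/12) + F*(1/14) = F/12 + F/14 = 13*F/84)
L = 331489/1561320 (L = -(-27636 + (13/84)*77)/(6*(-21888 + 43573)) = -(-27636 + 143/12)/(6*21685) = -(-331489)/(72*21685) = -⅙*(-331489/260220) = 331489/1561320 ≈ 0.21231)
-L = -1*331489/1561320 = -331489/1561320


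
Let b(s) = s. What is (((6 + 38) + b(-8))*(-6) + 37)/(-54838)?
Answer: 179/54838 ≈ 0.0032642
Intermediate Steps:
(((6 + 38) + b(-8))*(-6) + 37)/(-54838) = (((6 + 38) - 8)*(-6) + 37)/(-54838) = ((44 - 8)*(-6) + 37)*(-1/54838) = (36*(-6) + 37)*(-1/54838) = (-216 + 37)*(-1/54838) = -179*(-1/54838) = 179/54838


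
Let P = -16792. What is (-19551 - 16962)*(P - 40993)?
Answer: 2109903705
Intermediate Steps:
(-19551 - 16962)*(P - 40993) = (-19551 - 16962)*(-16792 - 40993) = -36513*(-57785) = 2109903705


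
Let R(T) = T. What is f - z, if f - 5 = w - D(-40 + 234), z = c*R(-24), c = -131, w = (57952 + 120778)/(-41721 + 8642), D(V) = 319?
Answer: -114565912/33079 ≈ -3463.4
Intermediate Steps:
w = -178730/33079 (w = 178730/(-33079) = 178730*(-1/33079) = -178730/33079 ≈ -5.4031)
z = 3144 (z = -131*(-24) = 3144)
f = -10565536/33079 (f = 5 + (-178730/33079 - 1*319) = 5 + (-178730/33079 - 319) = 5 - 10730931/33079 = -10565536/33079 ≈ -319.40)
f - z = -10565536/33079 - 1*3144 = -10565536/33079 - 3144 = -114565912/33079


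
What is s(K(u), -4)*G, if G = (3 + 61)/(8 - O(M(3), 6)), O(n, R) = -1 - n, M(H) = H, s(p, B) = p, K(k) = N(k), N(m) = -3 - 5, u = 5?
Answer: -128/3 ≈ -42.667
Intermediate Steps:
N(m) = -8
K(k) = -8
G = 16/3 (G = (3 + 61)/(8 - (-1 - 1*3)) = 64/(8 - (-1 - 3)) = 64/(8 - 1*(-4)) = 64/(8 + 4) = 64/12 = 64*(1/12) = 16/3 ≈ 5.3333)
s(K(u), -4)*G = -8*16/3 = -128/3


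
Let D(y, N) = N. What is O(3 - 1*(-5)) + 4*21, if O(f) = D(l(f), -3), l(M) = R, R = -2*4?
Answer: 81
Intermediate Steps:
R = -8
l(M) = -8
O(f) = -3
O(3 - 1*(-5)) + 4*21 = -3 + 4*21 = -3 + 84 = 81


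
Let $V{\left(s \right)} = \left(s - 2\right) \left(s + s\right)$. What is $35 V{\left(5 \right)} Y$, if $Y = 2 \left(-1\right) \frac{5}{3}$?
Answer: $-3500$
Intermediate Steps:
$Y = - \frac{10}{3}$ ($Y = - 2 \cdot 5 \cdot \frac{1}{3} = \left(-2\right) \frac{5}{3} = - \frac{10}{3} \approx -3.3333$)
$V{\left(s \right)} = 2 s \left(-2 + s\right)$ ($V{\left(s \right)} = \left(-2 + s\right) 2 s = 2 s \left(-2 + s\right)$)
$35 V{\left(5 \right)} Y = 35 \cdot 2 \cdot 5 \left(-2 + 5\right) \left(- \frac{10}{3}\right) = 35 \cdot 2 \cdot 5 \cdot 3 \left(- \frac{10}{3}\right) = 35 \cdot 30 \left(- \frac{10}{3}\right) = 1050 \left(- \frac{10}{3}\right) = -3500$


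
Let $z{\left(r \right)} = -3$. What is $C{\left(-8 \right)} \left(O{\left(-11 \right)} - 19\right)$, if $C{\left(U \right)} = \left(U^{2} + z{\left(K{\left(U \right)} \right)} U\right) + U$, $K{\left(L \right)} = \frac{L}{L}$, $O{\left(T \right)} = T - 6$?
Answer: $-2880$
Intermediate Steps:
$O{\left(T \right)} = -6 + T$ ($O{\left(T \right)} = T - 6 = -6 + T$)
$K{\left(L \right)} = 1$
$C{\left(U \right)} = U^{2} - 2 U$ ($C{\left(U \right)} = \left(U^{2} - 3 U\right) + U = U^{2} - 2 U$)
$C{\left(-8 \right)} \left(O{\left(-11 \right)} - 19\right) = - 8 \left(-2 - 8\right) \left(\left(-6 - 11\right) - 19\right) = \left(-8\right) \left(-10\right) \left(-17 - 19\right) = 80 \left(-36\right) = -2880$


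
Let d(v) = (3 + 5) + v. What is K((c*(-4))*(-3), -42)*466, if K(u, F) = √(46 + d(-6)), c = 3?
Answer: 1864*√3 ≈ 3228.5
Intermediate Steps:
d(v) = 8 + v
K(u, F) = 4*√3 (K(u, F) = √(46 + (8 - 6)) = √(46 + 2) = √48 = 4*√3)
K((c*(-4))*(-3), -42)*466 = (4*√3)*466 = 1864*√3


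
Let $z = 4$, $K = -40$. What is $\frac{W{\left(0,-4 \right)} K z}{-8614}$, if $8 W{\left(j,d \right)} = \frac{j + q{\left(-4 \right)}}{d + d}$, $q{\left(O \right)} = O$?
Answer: $\frac{5}{4307} \approx 0.0011609$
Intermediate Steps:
$W{\left(j,d \right)} = \frac{-4 + j}{16 d}$ ($W{\left(j,d \right)} = \frac{\left(j - 4\right) \frac{1}{d + d}}{8} = \frac{\left(-4 + j\right) \frac{1}{2 d}}{8} = \frac{\frac{1}{2} \frac{1}{d} \left(-4 + j\right)}{8} = \frac{-4 + j}{16 d}$)
$\frac{W{\left(0,-4 \right)} K z}{-8614} = \frac{\frac{-4 + 0}{16 \left(-4\right)} \left(-40\right) 4}{-8614} = \frac{1}{16} \left(- \frac{1}{4}\right) \left(-4\right) \left(-40\right) 4 \left(- \frac{1}{8614}\right) = \frac{1}{16} \left(-40\right) 4 \left(- \frac{1}{8614}\right) = \left(- \frac{5}{2}\right) 4 \left(- \frac{1}{8614}\right) = \left(-10\right) \left(- \frac{1}{8614}\right) = \frac{5}{4307}$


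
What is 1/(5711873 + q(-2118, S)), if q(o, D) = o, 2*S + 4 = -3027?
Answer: 1/5709755 ≈ 1.7514e-7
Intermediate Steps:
S = -3031/2 (S = -2 + (½)*(-3027) = -2 - 3027/2 = -3031/2 ≈ -1515.5)
1/(5711873 + q(-2118, S)) = 1/(5711873 - 2118) = 1/5709755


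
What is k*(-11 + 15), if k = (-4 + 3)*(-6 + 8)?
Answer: -8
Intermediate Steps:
k = -2 (k = -1*2 = -2)
k*(-11 + 15) = -2*(-11 + 15) = -2*4 = -8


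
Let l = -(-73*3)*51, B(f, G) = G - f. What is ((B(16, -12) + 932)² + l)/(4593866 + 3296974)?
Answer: 165677/1578168 ≈ 0.10498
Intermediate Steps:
l = 11169 (l = -(-219)*51 = -1*(-11169) = 11169)
((B(16, -12) + 932)² + l)/(4593866 + 3296974) = (((-12 - 1*16) + 932)² + 11169)/(4593866 + 3296974) = (((-12 - 16) + 932)² + 11169)/7890840 = ((-28 + 932)² + 11169)*(1/7890840) = (904² + 11169)*(1/7890840) = (817216 + 11169)*(1/7890840) = 828385*(1/7890840) = 165677/1578168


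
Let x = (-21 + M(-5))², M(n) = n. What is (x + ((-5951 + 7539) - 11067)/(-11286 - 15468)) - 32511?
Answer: -851704111/26754 ≈ -31835.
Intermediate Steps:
x = 676 (x = (-21 - 5)² = (-26)² = 676)
(x + ((-5951 + 7539) - 11067)/(-11286 - 15468)) - 32511 = (676 + ((-5951 + 7539) - 11067)/(-11286 - 15468)) - 32511 = (676 + (1588 - 11067)/(-26754)) - 32511 = (676 - 9479*(-1/26754)) - 32511 = (676 + 9479/26754) - 32511 = 18095183/26754 - 32511 = -851704111/26754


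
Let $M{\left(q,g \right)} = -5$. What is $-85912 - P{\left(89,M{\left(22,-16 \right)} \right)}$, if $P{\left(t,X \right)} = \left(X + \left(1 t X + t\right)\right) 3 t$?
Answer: $10475$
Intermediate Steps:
$P{\left(t,X \right)} = t \left(3 X + 3 t + 3 X t\right)$ ($P{\left(t,X \right)} = \left(X + \left(t X + t\right)\right) 3 t = \left(X + \left(X t + t\right)\right) 3 t = \left(X + \left(t + X t\right)\right) 3 t = \left(X + t + X t\right) 3 t = \left(3 X + 3 t + 3 X t\right) t = t \left(3 X + 3 t + 3 X t\right)$)
$-85912 - P{\left(89,M{\left(22,-16 \right)} \right)} = -85912 - 3 \cdot 89 \left(-5 + 89 - 445\right) = -85912 - 3 \cdot 89 \left(-361\right) = -85912 - -96387 = -85912 + 96387 = 10475$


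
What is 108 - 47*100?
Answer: -4592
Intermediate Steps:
108 - 47*100 = 108 - 4700 = -4592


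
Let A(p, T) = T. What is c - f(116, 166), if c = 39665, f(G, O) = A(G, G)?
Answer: 39549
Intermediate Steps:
f(G, O) = G
c - f(116, 166) = 39665 - 1*116 = 39665 - 116 = 39549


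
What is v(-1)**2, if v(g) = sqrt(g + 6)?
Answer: 5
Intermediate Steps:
v(g) = sqrt(6 + g)
v(-1)**2 = (sqrt(6 - 1))**2 = (sqrt(5))**2 = 5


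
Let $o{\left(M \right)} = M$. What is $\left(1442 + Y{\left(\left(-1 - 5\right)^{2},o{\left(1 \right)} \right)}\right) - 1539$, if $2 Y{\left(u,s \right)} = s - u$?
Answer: $- \frac{229}{2} \approx -114.5$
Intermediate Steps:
$Y{\left(u,s \right)} = \frac{s}{2} - \frac{u}{2}$ ($Y{\left(u,s \right)} = \frac{s - u}{2} = \frac{s}{2} - \frac{u}{2}$)
$\left(1442 + Y{\left(\left(-1 - 5\right)^{2},o{\left(1 \right)} \right)}\right) - 1539 = \left(1442 + \left(\frac{1}{2} \cdot 1 - \frac{\left(-1 - 5\right)^{2}}{2}\right)\right) - 1539 = \left(1442 + \left(\frac{1}{2} - \frac{\left(-6\right)^{2}}{2}\right)\right) - 1539 = \left(1442 + \left(\frac{1}{2} - 18\right)\right) - 1539 = \left(1442 - \frac{35}{2}\right) - 1539 = \frac{2849}{2} - 1539 = - \frac{229}{2}$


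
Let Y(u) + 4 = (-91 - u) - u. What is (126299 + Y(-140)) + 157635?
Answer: 284119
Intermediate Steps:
Y(u) = -95 - 2*u (Y(u) = -4 + ((-91 - u) - u) = -4 + (-91 - 2*u) = -95 - 2*u)
(126299 + Y(-140)) + 157635 = (126299 + (-95 - 2*(-140))) + 157635 = (126299 + (-95 + 280)) + 157635 = (126299 + 185) + 157635 = 126484 + 157635 = 284119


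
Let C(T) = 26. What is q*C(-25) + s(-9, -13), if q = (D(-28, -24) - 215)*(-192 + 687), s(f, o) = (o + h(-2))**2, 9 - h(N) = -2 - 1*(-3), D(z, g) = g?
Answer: -3075905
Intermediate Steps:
h(N) = 8 (h(N) = 9 - (-2 - 1*(-3)) = 9 - (-2 + 3) = 9 - 1*1 = 9 - 1 = 8)
s(f, o) = (8 + o)**2 (s(f, o) = (o + 8)**2 = (8 + o)**2)
q = -118305 (q = (-24 - 215)*(-192 + 687) = -239*495 = -118305)
q*C(-25) + s(-9, -13) = -118305*26 + (8 - 13)**2 = -3075930 + (-5)**2 = -3075930 + 25 = -3075905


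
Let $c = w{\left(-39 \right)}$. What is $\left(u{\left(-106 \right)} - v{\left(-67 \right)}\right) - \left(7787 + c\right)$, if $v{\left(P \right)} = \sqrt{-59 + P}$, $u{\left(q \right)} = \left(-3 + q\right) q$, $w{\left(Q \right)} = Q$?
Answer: $3806 - 3 i \sqrt{14} \approx 3806.0 - 11.225 i$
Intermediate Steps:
$u{\left(q \right)} = q \left(-3 + q\right)$
$c = -39$
$\left(u{\left(-106 \right)} - v{\left(-67 \right)}\right) - \left(7787 + c\right) = \left(- 106 \left(-3 - 106\right) - \sqrt{-59 - 67}\right) - 7748 = \left(\left(-106\right) \left(-109\right) - \sqrt{-126}\right) + \left(-7787 + 39\right) = \left(11554 - 3 i \sqrt{14}\right) - 7748 = 3806 - 3 i \sqrt{14}$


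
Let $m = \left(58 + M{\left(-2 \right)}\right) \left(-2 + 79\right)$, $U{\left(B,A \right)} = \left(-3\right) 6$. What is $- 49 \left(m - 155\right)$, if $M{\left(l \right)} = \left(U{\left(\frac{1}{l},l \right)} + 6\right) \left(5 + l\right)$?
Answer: $-75411$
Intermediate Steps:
$U{\left(B,A \right)} = -18$
$M{\left(l \right)} = -60 - 12 l$ ($M{\left(l \right)} = \left(-18 + 6\right) \left(5 + l\right) = - 12 \left(5 + l\right) = -60 - 12 l$)
$m = 1694$ ($m = \left(58 - 36\right) \left(-2 + 79\right) = \left(58 + \left(-60 + 24\right)\right) 77 = \left(58 - 36\right) 77 = 22 \cdot 77 = 1694$)
$- 49 \left(m - 155\right) = - 49 \left(1694 - 155\right) = \left(-49\right) 1539 = -75411$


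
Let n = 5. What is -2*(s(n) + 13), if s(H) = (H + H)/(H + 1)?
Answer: -88/3 ≈ -29.333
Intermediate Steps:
s(H) = 2*H/(1 + H) (s(H) = (2*H)/(1 + H) = 2*H/(1 + H))
-2*(s(n) + 13) = -2*(2*5/(1 + 5) + 13) = -2*(2*5/6 + 13) = -2*(2*5*(1/6) + 13) = -2*(5/3 + 13) = -2*44/3 = -88/3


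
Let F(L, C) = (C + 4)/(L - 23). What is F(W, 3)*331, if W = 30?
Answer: 331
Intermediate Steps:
F(L, C) = (4 + C)/(-23 + L)
F(W, 3)*331 = ((4 + 3)/(-23 + 30))*331 = (7/7)*331 = ((1/7)*7)*331 = 1*331 = 331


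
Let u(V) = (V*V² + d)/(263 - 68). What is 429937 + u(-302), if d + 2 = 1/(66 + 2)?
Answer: 3827999141/13260 ≈ 2.8869e+5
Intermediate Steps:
d = -135/68 (d = -2 + 1/(66 + 2) = -2 + 1/68 = -135/68 ≈ -1.9853)
u(V) = -9/884 + V³/195 (u(V) = (V*V² - 135/68)/(263 - 68) = (V³ - 135/68)/195 = (-135/68 + V³)*(1/195) = -9/884 + V³/195)
429937 + u(-302) = 429937 + (-9/884 + (1/195)*(-302)³) = 429937 + (-9/884 + (1/195)*(-27543608)) = 429937 + (-9/884 - 27543608/195) = 429937 - 1872965479/13260 = 3827999141/13260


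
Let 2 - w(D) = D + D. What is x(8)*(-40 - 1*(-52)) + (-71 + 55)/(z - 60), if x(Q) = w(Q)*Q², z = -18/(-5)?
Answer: -1515992/141 ≈ -10752.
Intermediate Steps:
z = 18/5 (z = -18*(-⅕) = 18/5 ≈ 3.6000)
w(D) = 2 - 2*D (w(D) = 2 - (D + D) = 2 - 2*D)
x(Q) = Q²*(2 - 2*Q) (x(Q) = (2 - 2*Q)*Q² = Q²*(2 - 2*Q))
x(8)*(-40 - 1*(-52)) + (-71 + 55)/(z - 60) = (2*8²*(1 - 1*8))*(-40 - 1*(-52)) + (-71 + 55)/(18/5 - 60) = (2*64*(1 - 8))*(-40 + 52) - 16/(-282/5) = (2*64*(-7))*12 - 16*(-5/282) = -896*12 + 40/141 = -10752 + 40/141 = -1515992/141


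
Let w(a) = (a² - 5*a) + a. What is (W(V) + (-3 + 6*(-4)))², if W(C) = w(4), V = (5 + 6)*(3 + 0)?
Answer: 729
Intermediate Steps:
V = 33 (V = 11*3 = 33)
w(a) = a² - 4*a
W(C) = 0 (W(C) = 4*(-4 + 4) = 4*0 = 0)
(W(V) + (-3 + 6*(-4)))² = (0 + (-3 + 6*(-4)))² = (0 + (-3 - 24))² = (0 - 27)² = (-27)² = 729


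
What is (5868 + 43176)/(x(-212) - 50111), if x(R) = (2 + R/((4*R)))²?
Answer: -784704/801695 ≈ -0.97881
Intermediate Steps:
x(R) = 81/16 (x(R) = (2 + R*(1/(4*R)))² = (2 + ¼)² = (9/4)² = 81/16)
(5868 + 43176)/(x(-212) - 50111) = (5868 + 43176)/(81/16 - 50111) = 49044/(-801695/16) = 49044*(-16/801695) = -784704/801695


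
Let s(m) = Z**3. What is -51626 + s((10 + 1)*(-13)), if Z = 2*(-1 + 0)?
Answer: -51634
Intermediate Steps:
Z = -2 (Z = 2*(-1) = -2)
s(m) = -8 (s(m) = (-2)**3 = -8)
-51626 + s((10 + 1)*(-13)) = -51626 - 8 = -51634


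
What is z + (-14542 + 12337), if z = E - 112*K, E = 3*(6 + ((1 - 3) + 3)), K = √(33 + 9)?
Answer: -2184 - 112*√42 ≈ -2909.8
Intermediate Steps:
K = √42 ≈ 6.4807
E = 21 (E = 3*(6 + (-2 + 3)) = 3*(6 + 1) = 3*7 = 21)
z = 21 - 112*√42 ≈ -704.84
z + (-14542 + 12337) = (21 - 112*√42) + (-14542 + 12337) = (21 - 112*√42) - 2205 = -2184 - 112*√42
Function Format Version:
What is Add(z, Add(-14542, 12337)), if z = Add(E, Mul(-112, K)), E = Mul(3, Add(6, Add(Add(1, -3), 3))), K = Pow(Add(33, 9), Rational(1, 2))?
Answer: Add(-2184, Mul(-112, Pow(42, Rational(1, 2)))) ≈ -2909.8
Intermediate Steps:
K = Pow(42, Rational(1, 2)) ≈ 6.4807
E = 21 (E = Mul(3, Add(6, Add(-2, 3))) = Mul(3, Add(6, 1)) = Mul(3, 7) = 21)
z = Add(21, Mul(-112, Pow(42, Rational(1, 2)))) ≈ -704.84
Add(z, Add(-14542, 12337)) = Add(Add(21, Mul(-112, Pow(42, Rational(1, 2)))), Add(-14542, 12337)) = Add(Add(21, Mul(-112, Pow(42, Rational(1, 2)))), -2205) = Add(-2184, Mul(-112, Pow(42, Rational(1, 2))))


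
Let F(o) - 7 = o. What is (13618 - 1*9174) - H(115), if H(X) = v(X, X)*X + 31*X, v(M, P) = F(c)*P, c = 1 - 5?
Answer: -38796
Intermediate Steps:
c = -4
F(o) = 7 + o
v(M, P) = 3*P (v(M, P) = (7 - 4)*P = 3*P)
H(X) = 3*X**2 + 31*X (H(X) = (3*X)*X + 31*X = 3*X**2 + 31*X)
(13618 - 1*9174) - H(115) = (13618 - 1*9174) - 115*(31 + 3*115) = (13618 - 9174) - 115*(31 + 345) = 4444 - 115*376 = 4444 - 1*43240 = 4444 - 43240 = -38796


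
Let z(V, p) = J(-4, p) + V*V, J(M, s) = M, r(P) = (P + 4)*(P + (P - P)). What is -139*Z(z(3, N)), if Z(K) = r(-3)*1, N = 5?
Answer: 417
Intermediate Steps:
r(P) = P*(4 + P) (r(P) = (4 + P)*(P + 0) = (4 + P)*P = P*(4 + P))
z(V, p) = -4 + V² (z(V, p) = -4 + V*V = -4 + V²)
Z(K) = -3 (Z(K) = -3*(4 - 3)*1 = -3*1*1 = -3*1 = -3)
-139*Z(z(3, N)) = -139*(-3) = 417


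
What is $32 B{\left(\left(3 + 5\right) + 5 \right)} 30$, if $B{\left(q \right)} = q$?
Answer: $12480$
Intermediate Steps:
$32 B{\left(\left(3 + 5\right) + 5 \right)} 30 = 32 \left(\left(3 + 5\right) + 5\right) 30 = 32 \left(8 + 5\right) 30 = 32 \cdot 13 \cdot 30 = 416 \cdot 30 = 12480$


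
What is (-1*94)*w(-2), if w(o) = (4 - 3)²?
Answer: -94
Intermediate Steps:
w(o) = 1 (w(o) = 1² = 1)
(-1*94)*w(-2) = -1*94*1 = -94*1 = -94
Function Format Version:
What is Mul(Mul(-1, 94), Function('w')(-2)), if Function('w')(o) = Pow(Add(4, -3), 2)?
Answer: -94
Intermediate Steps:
Function('w')(o) = 1 (Function('w')(o) = Pow(1, 2) = 1)
Mul(Mul(-1, 94), Function('w')(-2)) = Mul(Mul(-1, 94), 1) = Mul(-94, 1) = -94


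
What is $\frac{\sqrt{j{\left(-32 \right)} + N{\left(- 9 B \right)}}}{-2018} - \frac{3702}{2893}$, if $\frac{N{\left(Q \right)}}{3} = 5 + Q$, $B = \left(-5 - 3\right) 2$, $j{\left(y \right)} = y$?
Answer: $- \frac{3702}{2893} - \frac{\sqrt{415}}{2018} \approx -1.2897$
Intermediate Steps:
$B = -16$ ($B = \left(-5 - 3\right) 2 = \left(-8\right) 2 = -16$)
$N{\left(Q \right)} = 15 + 3 Q$ ($N{\left(Q \right)} = 3 \left(5 + Q\right) = 15 + 3 Q$)
$\frac{\sqrt{j{\left(-32 \right)} + N{\left(- 9 B \right)}}}{-2018} - \frac{3702}{2893} = \frac{\sqrt{-32 + \left(15 + 3 \left(\left(-9\right) \left(-16\right)\right)\right)}}{-2018} - \frac{3702}{2893} = \sqrt{-32 + \left(15 + 3 \cdot 144\right)} \left(- \frac{1}{2018}\right) - \frac{3702}{2893} = \sqrt{-32 + \left(15 + 432\right)} \left(- \frac{1}{2018}\right) - \frac{3702}{2893} = \sqrt{-32 + 447} \left(- \frac{1}{2018}\right) - \frac{3702}{2893} = \sqrt{415} \left(- \frac{1}{2018}\right) - \frac{3702}{2893} = - \frac{\sqrt{415}}{2018} - \frac{3702}{2893} = - \frac{3702}{2893} - \frac{\sqrt{415}}{2018}$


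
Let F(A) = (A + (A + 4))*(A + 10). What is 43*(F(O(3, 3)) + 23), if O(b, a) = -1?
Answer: 1763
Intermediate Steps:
F(A) = (4 + 2*A)*(10 + A) (F(A) = (A + (4 + A))*(10 + A) = (4 + 2*A)*(10 + A))
43*(F(O(3, 3)) + 23) = 43*((40 + 2*(-1)² + 24*(-1)) + 23) = 43*((40 + 2*1 - 24) + 23) = 43*((40 + 2 - 24) + 23) = 43*(18 + 23) = 43*41 = 1763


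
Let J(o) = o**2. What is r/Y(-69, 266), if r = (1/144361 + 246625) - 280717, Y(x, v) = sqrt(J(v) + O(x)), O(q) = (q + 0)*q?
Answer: -4921555211*sqrt(75517)/10901709637 ≈ -124.06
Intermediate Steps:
O(q) = q**2 (O(q) = q*q = q**2)
Y(x, v) = sqrt(v**2 + x**2)
r = -4921555211/144361 (r = (1/144361 + 246625) - 280717 = 35603031626/144361 - 280717 = -4921555211/144361 ≈ -34092.)
r/Y(-69, 266) = -4921555211/(144361*sqrt(266**2 + (-69)**2)) = -4921555211/(144361*sqrt(70756 + 4761)) = -4921555211*sqrt(75517)/75517/144361 = -4921555211*sqrt(75517)/10901709637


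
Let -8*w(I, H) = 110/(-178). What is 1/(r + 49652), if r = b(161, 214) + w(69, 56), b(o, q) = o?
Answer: 712/35466911 ≈ 2.0075e-5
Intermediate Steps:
w(I, H) = 55/712 (w(I, H) = -55/(4*(-178)) = -55*(-1)/(4*178) = -⅛*(-55/89) = 55/712)
r = 114687/712 (r = 161 + 55/712 = 114687/712 ≈ 161.08)
1/(r + 49652) = 1/(114687/712 + 49652) = 1/(35466911/712) = 712/35466911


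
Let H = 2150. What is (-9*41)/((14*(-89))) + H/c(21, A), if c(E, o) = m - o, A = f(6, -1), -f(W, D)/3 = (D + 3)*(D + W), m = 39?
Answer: 2704361/85974 ≈ 31.456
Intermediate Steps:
f(W, D) = -3*(3 + D)*(D + W) (f(W, D) = -3*(D + 3)*(D + W) = -3*(3 + D)*(D + W))
A = -30 (A = -9*(-1) - 9*6 - 3*(-1)² - 3*(-1)*6 = 9 - 54 - 3*1 + 18 = 9 - 54 - 3 + 18 = -30)
c(E, o) = 39 - o
(-9*41)/((14*(-89))) + H/c(21, A) = (-9*41)/((14*(-89))) + 2150/(39 - 1*(-30)) = -369/(-1246) + 2150/(39 + 30) = -369*(-1/1246) + 2150/69 = 369/1246 + 2150*(1/69) = 369/1246 + 2150/69 = 2704361/85974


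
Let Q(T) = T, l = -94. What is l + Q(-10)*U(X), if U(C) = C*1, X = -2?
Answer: -74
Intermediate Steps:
U(C) = C
l + Q(-10)*U(X) = -94 - 10*(-2) = -94 + 20 = -74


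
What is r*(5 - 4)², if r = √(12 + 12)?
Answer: 2*√6 ≈ 4.8990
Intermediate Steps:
r = 2*√6 (r = √24 = 2*√6 ≈ 4.8990)
r*(5 - 4)² = (2*√6)*(5 - 4)² = (2*√6)*1² = (2*√6)*1 = 2*√6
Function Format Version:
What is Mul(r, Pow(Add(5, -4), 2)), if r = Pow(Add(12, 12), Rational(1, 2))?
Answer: Mul(2, Pow(6, Rational(1, 2))) ≈ 4.8990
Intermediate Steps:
r = Mul(2, Pow(6, Rational(1, 2))) (r = Pow(24, Rational(1, 2)) = Mul(2, Pow(6, Rational(1, 2))) ≈ 4.8990)
Mul(r, Pow(Add(5, -4), 2)) = Mul(Mul(2, Pow(6, Rational(1, 2))), Pow(Add(5, -4), 2)) = Mul(Mul(2, Pow(6, Rational(1, 2))), Pow(1, 2)) = Mul(Mul(2, Pow(6, Rational(1, 2))), 1) = Mul(2, Pow(6, Rational(1, 2)))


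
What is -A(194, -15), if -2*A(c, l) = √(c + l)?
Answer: √179/2 ≈ 6.6895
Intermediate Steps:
A(c, l) = -√(c + l)/2
-A(194, -15) = -(-1)*√(194 - 15)/2 = -(-1)*√179/2 = √179/2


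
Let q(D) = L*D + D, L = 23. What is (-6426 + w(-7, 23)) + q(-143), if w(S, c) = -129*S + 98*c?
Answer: -6701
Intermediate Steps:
q(D) = 24*D (q(D) = 23*D + D = 24*D)
(-6426 + w(-7, 23)) + q(-143) = (-6426 + (-129*(-7) + 98*23)) + 24*(-143) = (-6426 + (903 + 2254)) - 3432 = (-6426 + 3157) - 3432 = -3269 - 3432 = -6701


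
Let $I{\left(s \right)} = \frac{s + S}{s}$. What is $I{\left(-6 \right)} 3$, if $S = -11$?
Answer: $\frac{17}{2} \approx 8.5$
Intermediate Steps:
$I{\left(s \right)} = \frac{-11 + s}{s}$ ($I{\left(s \right)} = \frac{s - 11}{s} = \frac{-11 + s}{s}$)
$I{\left(-6 \right)} 3 = \frac{-11 - 6}{-6} \cdot 3 = \left(- \frac{1}{6}\right) \left(-17\right) 3 = \frac{17}{6} \cdot 3 = \frac{17}{2}$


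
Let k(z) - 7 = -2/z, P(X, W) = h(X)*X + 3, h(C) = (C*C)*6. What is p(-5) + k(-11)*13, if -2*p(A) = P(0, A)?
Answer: 2021/22 ≈ 91.864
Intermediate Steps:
h(C) = 6*C**2 (h(C) = C**2*6 = 6*C**2)
P(X, W) = 3 + 6*X**3 (P(X, W) = (6*X**2)*X + 3 = 6*X**3 + 3 = 3 + 6*X**3)
p(A) = -3/2 (p(A) = -(3 + 6*0**3)/2 = -(3 + 6*0)/2 = -(3 + 0)/2 = -1/2*3 = -3/2)
k(z) = 7 - 2/z
p(-5) + k(-11)*13 = -3/2 + (7 - 2/(-11))*13 = -3/2 + (7 - 2*(-1/11))*13 = -3/2 + (7 + 2/11)*13 = -3/2 + (79/11)*13 = -3/2 + 1027/11 = 2021/22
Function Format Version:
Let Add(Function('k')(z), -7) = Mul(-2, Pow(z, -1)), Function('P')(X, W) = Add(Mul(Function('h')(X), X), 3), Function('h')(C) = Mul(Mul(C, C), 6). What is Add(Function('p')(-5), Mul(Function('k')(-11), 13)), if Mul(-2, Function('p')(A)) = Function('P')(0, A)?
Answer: Rational(2021, 22) ≈ 91.864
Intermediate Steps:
Function('h')(C) = Mul(6, Pow(C, 2)) (Function('h')(C) = Mul(Pow(C, 2), 6) = Mul(6, Pow(C, 2)))
Function('P')(X, W) = Add(3, Mul(6, Pow(X, 3))) (Function('P')(X, W) = Add(Mul(Mul(6, Pow(X, 2)), X), 3) = Add(Mul(6, Pow(X, 3)), 3) = Add(3, Mul(6, Pow(X, 3))))
Function('p')(A) = Rational(-3, 2) (Function('p')(A) = Mul(Rational(-1, 2), Add(3, Mul(6, Pow(0, 3)))) = Mul(Rational(-1, 2), Add(3, Mul(6, 0))) = Mul(Rational(-1, 2), Add(3, 0)) = Mul(Rational(-1, 2), 3) = Rational(-3, 2))
Function('k')(z) = Add(7, Mul(-2, Pow(z, -1)))
Add(Function('p')(-5), Mul(Function('k')(-11), 13)) = Add(Rational(-3, 2), Mul(Add(7, Mul(-2, Pow(-11, -1))), 13)) = Add(Rational(-3, 2), Mul(Add(7, Mul(-2, Rational(-1, 11))), 13)) = Add(Rational(-3, 2), Mul(Add(7, Rational(2, 11)), 13)) = Add(Rational(-3, 2), Mul(Rational(79, 11), 13)) = Add(Rational(-3, 2), Rational(1027, 11)) = Rational(2021, 22)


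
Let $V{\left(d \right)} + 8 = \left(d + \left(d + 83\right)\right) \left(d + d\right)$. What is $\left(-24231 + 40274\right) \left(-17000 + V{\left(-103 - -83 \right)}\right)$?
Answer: $-300453304$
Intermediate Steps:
$V{\left(d \right)} = -8 + 2 d \left(83 + 2 d\right)$ ($V{\left(d \right)} = -8 + \left(d + \left(d + 83\right)\right) \left(d + d\right) = -8 + \left(d + \left(83 + d\right)\right) 2 d = -8 + \left(83 + 2 d\right) 2 d = -8 + 2 d \left(83 + 2 d\right)$)
$\left(-24231 + 40274\right) \left(-17000 + V{\left(-103 - -83 \right)}\right) = \left(-24231 + 40274\right) \left(-17000 + \left(-8 + 4 \left(-103 - -83\right)^{2} + 166 \left(-103 - -83\right)\right)\right) = 16043 \left(-17000 + \left(-8 + 4 \left(-103 + 83\right)^{2} + 166 \left(-103 + 83\right)\right)\right) = 16043 \left(-17000 + \left(-8 + 4 \left(-20\right)^{2} + 166 \left(-20\right)\right)\right) = 16043 \left(-17000 - 1728\right) = 16043 \left(-18728\right) = -300453304$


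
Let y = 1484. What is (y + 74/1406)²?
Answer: 795070809/361 ≈ 2.2024e+6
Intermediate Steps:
(y + 74/1406)² = (1484 + 74/1406)² = (1484 + 74*(1/1406))² = (1484 + 1/19)² = (28197/19)² = 795070809/361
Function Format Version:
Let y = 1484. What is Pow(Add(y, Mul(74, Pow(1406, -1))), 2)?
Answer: Rational(795070809, 361) ≈ 2.2024e+6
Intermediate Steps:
Pow(Add(y, Mul(74, Pow(1406, -1))), 2) = Pow(Add(1484, Mul(74, Pow(1406, -1))), 2) = Pow(Add(1484, Mul(74, Rational(1, 1406))), 2) = Pow(Add(1484, Rational(1, 19)), 2) = Pow(Rational(28197, 19), 2) = Rational(795070809, 361)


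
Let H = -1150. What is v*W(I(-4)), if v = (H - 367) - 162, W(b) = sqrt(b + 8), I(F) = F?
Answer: -3358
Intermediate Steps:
W(b) = sqrt(8 + b)
v = -1679 (v = (-1150 - 367) - 162 = -1517 - 162 = -1679)
v*W(I(-4)) = -1679*sqrt(8 - 4) = -1679*sqrt(4) = -1679*2 = -3358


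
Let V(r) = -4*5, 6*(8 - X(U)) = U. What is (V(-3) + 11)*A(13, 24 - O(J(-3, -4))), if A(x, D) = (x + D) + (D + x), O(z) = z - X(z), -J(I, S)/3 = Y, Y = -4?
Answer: -558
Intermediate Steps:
X(U) = 8 - U/6
J(I, S) = 12 (J(I, S) = -3*(-4) = 12)
O(z) = -8 + 7*z/6 (O(z) = z - (8 - z/6) = z + (-8 + z/6) = -8 + 7*z/6)
V(r) = -20
A(x, D) = 2*D + 2*x (A(x, D) = (D + x) + (D + x) = 2*D + 2*x)
(V(-3) + 11)*A(13, 24 - O(J(-3, -4))) = (-20 + 11)*(2*(24 - (-8 + (7/6)*12)) + 2*13) = -9*(2*(24 - (-8 + 14)) + 26) = -9*(2*(24 - 1*6) + 26) = -9*(2*(24 - 6) + 26) = -9*(2*18 + 26) = -9*(36 + 26) = -9*62 = -558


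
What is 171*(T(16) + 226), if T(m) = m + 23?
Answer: 45315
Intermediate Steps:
T(m) = 23 + m
171*(T(16) + 226) = 171*((23 + 16) + 226) = 171*(39 + 226) = 171*265 = 45315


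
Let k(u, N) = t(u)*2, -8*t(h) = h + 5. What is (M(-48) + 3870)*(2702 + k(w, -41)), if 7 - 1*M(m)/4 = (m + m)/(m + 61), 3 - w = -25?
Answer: 275074975/26 ≈ 1.0580e+7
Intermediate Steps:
t(h) = -5/8 - h/8 (t(h) = -(h + 5)/8 = -(5 + h)/8 = -5/8 - h/8)
w = 28 (w = 3 - 1*(-25) = 3 + 25 = 28)
M(m) = 28 - 8*m/(61 + m) (M(m) = 28 - 4*(m + m)/(m + 61) = 28 - 4*2*m/(61 + m) = 28 - 8*m/(61 + m))
k(u, N) = -5/4 - u/4 (k(u, N) = (-5/8 - u/8)*2 = -5/4 - u/4)
(M(-48) + 3870)*(2702 + k(w, -41)) = (4*(427 + 5*(-48))/(61 - 48) + 3870)*(2702 + (-5/4 - ¼*28)) = (4*(427 - 240)/13 + 3870)*(2702 + (-5/4 - 7)) = (4*(1/13)*187 + 3870)*(2702 - 33/4) = (748/13 + 3870)*(10775/4) = (51058/13)*(10775/4) = 275074975/26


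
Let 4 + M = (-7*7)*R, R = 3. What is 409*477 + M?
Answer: 194942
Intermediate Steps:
M = -151 (M = -4 - 7*7*3 = -4 - 49*3 = -4 - 147 = -151)
409*477 + M = 409*477 - 151 = 195093 - 151 = 194942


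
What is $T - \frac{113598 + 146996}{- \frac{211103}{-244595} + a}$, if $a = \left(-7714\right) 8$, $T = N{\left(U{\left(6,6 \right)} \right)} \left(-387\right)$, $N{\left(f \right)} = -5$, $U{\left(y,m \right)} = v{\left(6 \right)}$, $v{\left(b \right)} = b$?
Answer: $\frac{29271085753525}{15094235537} \approx 1939.2$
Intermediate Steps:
$U{\left(y,m \right)} = 6$
$T = 1935$ ($T = \left(-5\right) \left(-387\right) = 1935$)
$a = -61712$
$T - \frac{113598 + 146996}{- \frac{211103}{-244595} + a} = 1935 - \frac{113598 + 146996}{- \frac{211103}{-244595} - 61712} = 1935 - \frac{260594}{\left(-211103\right) \left(- \frac{1}{244595}\right) - 61712} = 1935 - \frac{260594}{\frac{211103}{244595} - 61712} = 1935 - \frac{260594}{- \frac{15094235537}{244595}} = 1935 - 260594 \left(- \frac{244595}{15094235537}\right) = 1935 - - \frac{63739989430}{15094235537} = 1935 + \frac{63739989430}{15094235537} = \frac{29271085753525}{15094235537}$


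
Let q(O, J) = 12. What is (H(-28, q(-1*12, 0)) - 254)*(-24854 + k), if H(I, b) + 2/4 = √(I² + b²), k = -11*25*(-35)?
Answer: 7751561/2 - 60916*√58 ≈ 3.4119e+6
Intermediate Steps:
k = 9625 (k = -275*(-35) = 9625)
H(I, b) = -½ + √(I² + b²)
(H(-28, q(-1*12, 0)) - 254)*(-24854 + k) = ((-½ + √((-28)² + 12²)) - 254)*(-24854 + 9625) = ((-½ + √(784 + 144)) - 254)*(-15229) = ((-½ + √928) - 254)*(-15229) = ((-½ + 4*√58) - 254)*(-15229) = (-509/2 + 4*√58)*(-15229) = 7751561/2 - 60916*√58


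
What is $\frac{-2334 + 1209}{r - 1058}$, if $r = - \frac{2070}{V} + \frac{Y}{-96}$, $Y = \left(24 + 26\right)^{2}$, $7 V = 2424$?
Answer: $\frac{2727000}{2642207} \approx 1.0321$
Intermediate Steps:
$V = \frac{2424}{7}$ ($V = \frac{1}{7} \cdot 2424 = \frac{2424}{7} \approx 346.29$)
$Y = 2500$ ($Y = 50^{2} = 2500$)
$r = - \frac{77615}{2424}$ ($r = - \frac{2070}{\frac{2424}{7}} + \frac{2500}{-96} = \left(-2070\right) \frac{7}{2424} + 2500 \left(- \frac{1}{96}\right) = - \frac{2415}{404} - \frac{625}{24} = - \frac{77615}{2424} \approx -32.019$)
$\frac{-2334 + 1209}{r - 1058} = \frac{-2334 + 1209}{- \frac{77615}{2424} - 1058} = - \frac{1125}{- \frac{2642207}{2424}} = \left(-1125\right) \left(- \frac{2424}{2642207}\right) = \frac{2727000}{2642207}$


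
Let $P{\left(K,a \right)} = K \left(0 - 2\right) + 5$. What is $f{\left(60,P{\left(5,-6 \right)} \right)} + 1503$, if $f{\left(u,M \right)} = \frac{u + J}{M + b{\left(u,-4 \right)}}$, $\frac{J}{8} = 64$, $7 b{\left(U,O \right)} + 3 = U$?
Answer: $1685$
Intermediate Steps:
$b{\left(U,O \right)} = - \frac{3}{7} + \frac{U}{7}$
$J = 512$ ($J = 8 \cdot 64 = 512$)
$P{\left(K,a \right)} = 5 - 2 K$ ($P{\left(K,a \right)} = K \left(0 - 2\right) + 5 = K \left(-2\right) + 5 = - 2 K + 5 = 5 - 2 K$)
$f{\left(u,M \right)} = \frac{512 + u}{- \frac{3}{7} + M + \frac{u}{7}}$ ($f{\left(u,M \right)} = \frac{u + 512}{M + \left(- \frac{3}{7} + \frac{u}{7}\right)} = \frac{512 + u}{- \frac{3}{7} + M + \frac{u}{7}}$)
$f{\left(60,P{\left(5,-6 \right)} \right)} + 1503 = \frac{7 \left(512 + 60\right)}{-3 + 60 + 7 \left(5 - 10\right)} + 1503 = 7 \frac{1}{-3 + 60 + 7 \left(5 - 10\right)} 572 + 1503 = 7 \frac{1}{-3 + 60 + 7 \left(-5\right)} 572 + 1503 = 7 \frac{1}{-3 + 60 - 35} \cdot 572 + 1503 = 7 \cdot \frac{1}{22} \cdot 572 + 1503 = 182 + 1503 = 1685$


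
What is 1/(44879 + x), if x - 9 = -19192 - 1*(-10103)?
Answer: 1/35799 ≈ 2.7934e-5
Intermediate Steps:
x = -9080 (x = 9 + (-19192 - 1*(-10103)) = 9 + (-19192 + 10103) = 9 - 9089 = -9080)
1/(44879 + x) = 1/(44879 - 9080) = 1/35799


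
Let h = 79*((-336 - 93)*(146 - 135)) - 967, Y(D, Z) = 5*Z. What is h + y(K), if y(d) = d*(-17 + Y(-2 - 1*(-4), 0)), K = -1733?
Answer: -344307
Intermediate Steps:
h = -373768 (h = 79*(-429*11) - 967 = 79*(-4719) - 967 = -372801 - 967 = -373768)
y(d) = -17*d (y(d) = d*(-17 + 5*0) = d*(-17 + 0) = d*(-17) = -17*d)
h + y(K) = -373768 - 17*(-1733) = -373768 + 29461 = -344307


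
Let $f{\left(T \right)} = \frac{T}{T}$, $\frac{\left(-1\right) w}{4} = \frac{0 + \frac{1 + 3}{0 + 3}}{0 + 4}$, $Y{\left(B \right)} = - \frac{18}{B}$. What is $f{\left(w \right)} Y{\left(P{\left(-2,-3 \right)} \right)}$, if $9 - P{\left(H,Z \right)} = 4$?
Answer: $- \frac{18}{5} \approx -3.6$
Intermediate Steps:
$P{\left(H,Z \right)} = 5$ ($P{\left(H,Z \right)} = 9 - 4 = 5$)
$w = - \frac{4}{3}$ ($w = - 4 \frac{0 + \frac{1 + 3}{0 + 3}}{0 + 4} = - 4 \frac{0 + \frac{4}{3}}{4} = - 4 \left(0 + 4 \cdot \frac{1}{3}\right) \frac{1}{4} = - 4 \left(0 + \frac{4}{3}\right) \frac{1}{4} = - 4 \cdot \frac{4}{3} \cdot \frac{1}{4} = \left(-4\right) \frac{1}{3} = - \frac{4}{3} \approx -1.3333$)
$f{\left(T \right)} = 1$
$f{\left(w \right)} Y{\left(P{\left(-2,-3 \right)} \right)} = 1 \left(- \frac{18}{5}\right) = - \frac{18}{5}$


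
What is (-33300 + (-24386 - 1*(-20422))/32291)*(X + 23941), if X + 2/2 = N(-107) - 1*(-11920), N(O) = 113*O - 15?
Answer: -25542539947056/32291 ≈ -7.9101e+8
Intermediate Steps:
N(O) = -15 + 113*O
X = -187 (X = -1 + ((-15 + 113*(-107)) - 1*(-11920)) = -1 + ((-15 - 12091) + 11920) = -1 + (-12106 + 11920) = -1 - 186 = -187)
(-33300 + (-24386 - 1*(-20422))/32291)*(X + 23941) = (-33300 + (-24386 - 1*(-20422))/32291)*(-187 + 23941) = (-33300 + (-24386 + 20422)*(1/32291))*23754 = (-33300 - 3964*1/32291)*23754 = (-33300 - 3964/32291)*23754 = -1075294264/32291*23754 = -25542539947056/32291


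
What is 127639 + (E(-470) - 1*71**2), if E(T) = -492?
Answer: 122106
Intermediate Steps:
127639 + (E(-470) - 1*71**2) = 127639 + (-492 - 1*71**2) = 127639 + (-492 - 1*5041) = 127639 + (-492 - 5041) = 127639 - 5533 = 122106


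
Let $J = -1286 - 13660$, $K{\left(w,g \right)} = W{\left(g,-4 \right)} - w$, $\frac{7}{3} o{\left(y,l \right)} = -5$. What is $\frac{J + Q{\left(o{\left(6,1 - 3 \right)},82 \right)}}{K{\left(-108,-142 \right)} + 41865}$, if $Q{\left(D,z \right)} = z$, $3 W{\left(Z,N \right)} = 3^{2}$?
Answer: $- \frac{1858}{5247} \approx -0.35411$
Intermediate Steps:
$o{\left(y,l \right)} = - \frac{15}{7}$ ($o{\left(y,l \right)} = \frac{3}{7} \left(-5\right) = - \frac{15}{7}$)
$W{\left(Z,N \right)} = 3$ ($W{\left(Z,N \right)} = \frac{3^{2}}{3} = \frac{1}{3} \cdot 9 = 3$)
$K{\left(w,g \right)} = 3 - w$
$J = -14946$
$\frac{J + Q{\left(o{\left(6,1 - 3 \right)},82 \right)}}{K{\left(-108,-142 \right)} + 41865} = \frac{-14946 + 82}{\left(3 - -108\right) + 41865} = - \frac{14864}{\left(3 + 108\right) + 41865} = - \frac{14864}{111 + 41865} = - \frac{14864}{41976} = \left(-14864\right) \frac{1}{41976} = - \frac{1858}{5247}$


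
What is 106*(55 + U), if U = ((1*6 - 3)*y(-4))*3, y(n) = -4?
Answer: 2014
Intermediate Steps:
U = -36 (U = ((1*6 - 3)*(-4))*3 = ((6 - 3)*(-4))*3 = (3*(-4))*3 = -12*3 = -36)
106*(55 + U) = 106*(55 - 36) = 106*19 = 2014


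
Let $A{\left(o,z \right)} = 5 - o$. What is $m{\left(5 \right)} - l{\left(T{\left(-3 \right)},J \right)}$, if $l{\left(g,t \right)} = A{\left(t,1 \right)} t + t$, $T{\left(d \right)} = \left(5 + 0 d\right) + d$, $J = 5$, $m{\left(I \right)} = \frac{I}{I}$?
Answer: $-4$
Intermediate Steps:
$m{\left(I \right)} = 1$
$T{\left(d \right)} = 5 + d$ ($T{\left(d \right)} = \left(5 + 0\right) + d = 5 + d$)
$l{\left(g,t \right)} = t + t \left(5 - t\right)$ ($l{\left(g,t \right)} = \left(5 - t\right) t + t = t \left(5 - t\right) + t = t + t \left(5 - t\right)$)
$m{\left(5 \right)} - l{\left(T{\left(-3 \right)},J \right)} = 1 - 5 \left(6 - 5\right) = 1 - 5 \cdot 1 = 1 - 5 = -4$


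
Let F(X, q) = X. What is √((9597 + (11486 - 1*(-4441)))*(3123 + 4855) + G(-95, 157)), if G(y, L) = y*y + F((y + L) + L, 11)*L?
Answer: 2*√50918470 ≈ 14271.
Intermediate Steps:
G(y, L) = y² + L*(y + 2*L) (G(y, L) = y*y + ((y + L) + L)*L = y² + ((L + y) + L)*L = y² + (y + 2*L)*L = y² + L*(y + 2*L))
√((9597 + (11486 - 1*(-4441)))*(3123 + 4855) + G(-95, 157)) = √((9597 + (11486 - 1*(-4441)))*(3123 + 4855) + ((-95)² + 157*(-95 + 2*157))) = √((9597 + (11486 + 4441))*7978 + (9025 + 157*(-95 + 314))) = √((9597 + 15927)*7978 + (9025 + 157*219)) = √(25524*7978 + (9025 + 34383)) = √(203630472 + 43408) = √203673880 = 2*√50918470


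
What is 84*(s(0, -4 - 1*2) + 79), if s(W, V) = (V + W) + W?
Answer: 6132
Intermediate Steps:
s(W, V) = V + 2*W
84*(s(0, -4 - 1*2) + 79) = 84*(((-4 - 1*2) + 2*0) + 79) = 84*(((-4 - 2) + 0) + 79) = 84*((-6 + 0) + 79) = 84*(-6 + 79) = 84*73 = 6132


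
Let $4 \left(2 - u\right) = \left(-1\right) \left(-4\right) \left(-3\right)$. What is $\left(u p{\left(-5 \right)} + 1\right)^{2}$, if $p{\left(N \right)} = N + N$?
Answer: $2401$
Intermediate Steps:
$p{\left(N \right)} = 2 N$
$u = 5$ ($u = 2 - \frac{\left(-1\right) \left(-4\right) \left(-3\right)}{4} = 2 - \frac{4 \left(-3\right)}{4} = 2 - -3 = 2 + 3 = 5$)
$\left(u p{\left(-5 \right)} + 1\right)^{2} = \left(5 \cdot 2 \left(-5\right) + 1\right)^{2} = \left(5 \left(-10\right) + 1\right)^{2} = \left(-50 + 1\right)^{2} = \left(-49\right)^{2} = 2401$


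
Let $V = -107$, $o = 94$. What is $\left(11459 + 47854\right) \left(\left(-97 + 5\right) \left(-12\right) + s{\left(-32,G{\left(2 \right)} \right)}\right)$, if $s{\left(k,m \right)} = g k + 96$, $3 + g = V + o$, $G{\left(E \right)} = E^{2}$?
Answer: $101543856$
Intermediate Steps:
$g = -16$ ($g = -3 + \left(-107 + 94\right) = -3 - 13 = -16$)
$s{\left(k,m \right)} = 96 - 16 k$ ($s{\left(k,m \right)} = - 16 k + 96 = 96 - 16 k$)
$\left(11459 + 47854\right) \left(\left(-97 + 5\right) \left(-12\right) + s{\left(-32,G{\left(2 \right)} \right)}\right) = \left(11459 + 47854\right) \left(\left(-97 + 5\right) \left(-12\right) + \left(96 - -512\right)\right) = 59313 \left(\left(-92\right) \left(-12\right) + \left(96 + 512\right)\right) = 59313 \left(1104 + 608\right) = 59313 \cdot 1712 = 101543856$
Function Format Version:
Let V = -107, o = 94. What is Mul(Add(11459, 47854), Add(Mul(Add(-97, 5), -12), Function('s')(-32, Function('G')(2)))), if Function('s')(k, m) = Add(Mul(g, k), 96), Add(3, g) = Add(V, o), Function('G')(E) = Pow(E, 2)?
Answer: 101543856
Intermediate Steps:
g = -16 (g = Add(-3, Add(-107, 94)) = Add(-3, -13) = -16)
Function('s')(k, m) = Add(96, Mul(-16, k)) (Function('s')(k, m) = Add(Mul(-16, k), 96) = Add(96, Mul(-16, k)))
Mul(Add(11459, 47854), Add(Mul(Add(-97, 5), -12), Function('s')(-32, Function('G')(2)))) = Mul(Add(11459, 47854), Add(Mul(Add(-97, 5), -12), Add(96, Mul(-16, -32)))) = Mul(59313, Add(Mul(-92, -12), Add(96, 512))) = Mul(59313, Add(1104, 608)) = Mul(59313, 1712) = 101543856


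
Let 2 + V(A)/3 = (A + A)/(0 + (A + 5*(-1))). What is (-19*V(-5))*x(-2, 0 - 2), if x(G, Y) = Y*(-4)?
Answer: 456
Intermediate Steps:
x(G, Y) = -4*Y
V(A) = -6 + 6*A/(-5 + A) (V(A) = -6 + 3*((A + A)/(0 + (A + 5*(-1)))) = -6 + 3*((2*A)/(0 + (A - 5))) = -6 + 3*((2*A)/(0 + (-5 + A))) = -6 + 3*((2*A)/(-5 + A)) = -6 + 3*(2*A/(-5 + A)) = -6 + 6*A/(-5 + A))
(-19*V(-5))*x(-2, 0 - 2) = (-570/(-5 - 5))*(-4*(0 - 2)) = (-570/(-10))*(-4*(-2)) = -570*(-1)/10*8 = -19*(-3)*8 = 57*8 = 456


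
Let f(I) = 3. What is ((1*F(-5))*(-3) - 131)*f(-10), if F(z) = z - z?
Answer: -393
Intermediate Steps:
F(z) = 0
((1*F(-5))*(-3) - 131)*f(-10) = ((1*0)*(-3) - 131)*3 = (0*(-3) - 131)*3 = (0 - 131)*3 = -131*3 = -393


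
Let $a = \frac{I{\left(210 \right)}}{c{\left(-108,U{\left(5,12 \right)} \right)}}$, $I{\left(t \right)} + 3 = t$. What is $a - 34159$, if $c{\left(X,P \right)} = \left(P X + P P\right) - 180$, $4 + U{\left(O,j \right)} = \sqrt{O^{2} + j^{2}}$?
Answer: $- \frac{4064944}{119} \approx -34159.0$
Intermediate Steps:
$U{\left(O,j \right)} = -4 + \sqrt{O^{2} + j^{2}}$
$c{\left(X,P \right)} = -180 + P^{2} + P X$ ($c{\left(X,P \right)} = \left(P X + P^{2}\right) - 180 = \left(P^{2} + P X\right) - 180 = -180 + P^{2} + P X$)
$I{\left(t \right)} = -3 + t$
$a = - \frac{23}{119}$ ($a = \frac{-3 + 210}{-180 + \left(-4 + \sqrt{5^{2} + 12^{2}}\right)^{2} + \left(-4 + \sqrt{5^{2} + 12^{2}}\right) \left(-108\right)} = \frac{207}{-180 + \left(-4 + \sqrt{25 + 144}\right)^{2} + \left(-4 + \sqrt{25 + 144}\right) \left(-108\right)} = \frac{207}{-180 + \left(-4 + \sqrt{169}\right)^{2} + \left(-4 + \sqrt{169}\right) \left(-108\right)} = \frac{207}{-180 + \left(-4 + 13\right)^{2} + \left(-4 + 13\right) \left(-108\right)} = \frac{207}{-180 + 9^{2} + 9 \left(-108\right)} = \frac{207}{-180 + 81 - 972} = \frac{207}{-1071} = 207 \left(- \frac{1}{1071}\right) = - \frac{23}{119} \approx -0.19328$)
$a - 34159 = - \frac{23}{119} - 34159 = - \frac{4064944}{119}$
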